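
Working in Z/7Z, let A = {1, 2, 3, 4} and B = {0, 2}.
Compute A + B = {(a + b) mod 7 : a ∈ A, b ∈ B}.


Work in Z/7Z: reduce every sum a + b modulo 7.
Enumerate all 8 pairs:
a = 1: 1+0=1, 1+2=3
a = 2: 2+0=2, 2+2=4
a = 3: 3+0=3, 3+2=5
a = 4: 4+0=4, 4+2=6
Distinct residues collected: {1, 2, 3, 4, 5, 6}
|A + B| = 6 (out of 7 total residues).

A + B = {1, 2, 3, 4, 5, 6}


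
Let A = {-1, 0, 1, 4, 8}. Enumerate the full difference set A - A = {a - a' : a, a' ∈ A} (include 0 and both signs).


A - A = {a - a' : a, a' ∈ A}.
Compute a - a' for each ordered pair (a, a'):
a = -1: -1--1=0, -1-0=-1, -1-1=-2, -1-4=-5, -1-8=-9
a = 0: 0--1=1, 0-0=0, 0-1=-1, 0-4=-4, 0-8=-8
a = 1: 1--1=2, 1-0=1, 1-1=0, 1-4=-3, 1-8=-7
a = 4: 4--1=5, 4-0=4, 4-1=3, 4-4=0, 4-8=-4
a = 8: 8--1=9, 8-0=8, 8-1=7, 8-4=4, 8-8=0
Collecting distinct values (and noting 0 appears from a-a):
A - A = {-9, -8, -7, -5, -4, -3, -2, -1, 0, 1, 2, 3, 4, 5, 7, 8, 9}
|A - A| = 17

A - A = {-9, -8, -7, -5, -4, -3, -2, -1, 0, 1, 2, 3, 4, 5, 7, 8, 9}


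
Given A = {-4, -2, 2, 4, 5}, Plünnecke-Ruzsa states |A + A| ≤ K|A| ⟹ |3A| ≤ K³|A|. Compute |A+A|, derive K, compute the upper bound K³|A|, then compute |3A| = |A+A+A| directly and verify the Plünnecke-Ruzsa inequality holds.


|A| = 5.
Step 1: Compute A + A by enumerating all 25 pairs.
A + A = {-8, -6, -4, -2, 0, 1, 2, 3, 4, 6, 7, 8, 9, 10}, so |A + A| = 14.
Step 2: Doubling constant K = |A + A|/|A| = 14/5 = 14/5 ≈ 2.8000.
Step 3: Plünnecke-Ruzsa gives |3A| ≤ K³·|A| = (2.8000)³ · 5 ≈ 109.7600.
Step 4: Compute 3A = A + A + A directly by enumerating all triples (a,b,c) ∈ A³; |3A| = 24.
Step 5: Check 24 ≤ 109.7600? Yes ✓.

K = 14/5, Plünnecke-Ruzsa bound K³|A| ≈ 109.7600, |3A| = 24, inequality holds.


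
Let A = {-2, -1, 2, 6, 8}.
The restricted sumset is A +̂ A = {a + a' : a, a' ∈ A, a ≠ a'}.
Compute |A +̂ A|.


Restricted sumset: A +̂ A = {a + a' : a ∈ A, a' ∈ A, a ≠ a'}.
Equivalently, take A + A and drop any sum 2a that is achievable ONLY as a + a for a ∈ A (i.e. sums representable only with equal summands).
Enumerate pairs (a, a') with a < a' (symmetric, so each unordered pair gives one sum; this covers all a ≠ a'):
  -2 + -1 = -3
  -2 + 2 = 0
  -2 + 6 = 4
  -2 + 8 = 6
  -1 + 2 = 1
  -1 + 6 = 5
  -1 + 8 = 7
  2 + 6 = 8
  2 + 8 = 10
  6 + 8 = 14
Collected distinct sums: {-3, 0, 1, 4, 5, 6, 7, 8, 10, 14}
|A +̂ A| = 10
(Reference bound: |A +̂ A| ≥ 2|A| - 3 for |A| ≥ 2, with |A| = 5 giving ≥ 7.)

|A +̂ A| = 10


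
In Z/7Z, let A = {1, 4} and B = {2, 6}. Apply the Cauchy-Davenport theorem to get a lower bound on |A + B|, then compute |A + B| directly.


Cauchy-Davenport: |A + B| ≥ min(p, |A| + |B| - 1) for A, B nonempty in Z/pZ.
|A| = 2, |B| = 2, p = 7.
CD lower bound = min(7, 2 + 2 - 1) = min(7, 3) = 3.
Compute A + B mod 7 directly:
a = 1: 1+2=3, 1+6=0
a = 4: 4+2=6, 4+6=3
A + B = {0, 3, 6}, so |A + B| = 3.
Verify: 3 ≥ 3? Yes ✓.

CD lower bound = 3, actual |A + B| = 3.


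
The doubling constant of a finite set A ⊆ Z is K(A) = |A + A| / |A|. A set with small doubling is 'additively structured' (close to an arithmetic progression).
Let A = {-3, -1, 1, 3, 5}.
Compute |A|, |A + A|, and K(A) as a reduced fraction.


|A| = 5.
Compute A + A by enumerating all 25 pairs.
A + A = {-6, -4, -2, 0, 2, 4, 6, 8, 10}, so |A + A| = 9.
K = |A + A| / |A| = 9/5 (already in lowest terms) ≈ 1.8000.
Reference: AP of size 5 gives K = 9/5 ≈ 1.8000; a fully generic set of size 5 gives K ≈ 3.0000.

|A| = 5, |A + A| = 9, K = 9/5.


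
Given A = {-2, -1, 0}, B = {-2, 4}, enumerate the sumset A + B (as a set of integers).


A + B = {a + b : a ∈ A, b ∈ B}.
Enumerate all |A|·|B| = 3·2 = 6 pairs (a, b) and collect distinct sums.
a = -2: -2+-2=-4, -2+4=2
a = -1: -1+-2=-3, -1+4=3
a = 0: 0+-2=-2, 0+4=4
Collecting distinct sums: A + B = {-4, -3, -2, 2, 3, 4}
|A + B| = 6

A + B = {-4, -3, -2, 2, 3, 4}


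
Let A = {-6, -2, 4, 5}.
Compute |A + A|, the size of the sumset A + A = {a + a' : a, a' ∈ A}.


A + A = {a + a' : a, a' ∈ A}; |A| = 4.
General bounds: 2|A| - 1 ≤ |A + A| ≤ |A|(|A|+1)/2, i.e. 7 ≤ |A + A| ≤ 10.
Lower bound 2|A|-1 is attained iff A is an arithmetic progression.
Enumerate sums a + a' for a ≤ a' (symmetric, so this suffices):
a = -6: -6+-6=-12, -6+-2=-8, -6+4=-2, -6+5=-1
a = -2: -2+-2=-4, -2+4=2, -2+5=3
a = 4: 4+4=8, 4+5=9
a = 5: 5+5=10
Distinct sums: {-12, -8, -4, -2, -1, 2, 3, 8, 9, 10}
|A + A| = 10

|A + A| = 10


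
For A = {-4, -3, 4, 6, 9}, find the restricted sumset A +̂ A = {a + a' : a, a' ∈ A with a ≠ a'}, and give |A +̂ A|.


Restricted sumset: A +̂ A = {a + a' : a ∈ A, a' ∈ A, a ≠ a'}.
Equivalently, take A + A and drop any sum 2a that is achievable ONLY as a + a for a ∈ A (i.e. sums representable only with equal summands).
Enumerate pairs (a, a') with a < a' (symmetric, so each unordered pair gives one sum; this covers all a ≠ a'):
  -4 + -3 = -7
  -4 + 4 = 0
  -4 + 6 = 2
  -4 + 9 = 5
  -3 + 4 = 1
  -3 + 6 = 3
  -3 + 9 = 6
  4 + 6 = 10
  4 + 9 = 13
  6 + 9 = 15
Collected distinct sums: {-7, 0, 1, 2, 3, 5, 6, 10, 13, 15}
|A +̂ A| = 10
(Reference bound: |A +̂ A| ≥ 2|A| - 3 for |A| ≥ 2, with |A| = 5 giving ≥ 7.)

|A +̂ A| = 10


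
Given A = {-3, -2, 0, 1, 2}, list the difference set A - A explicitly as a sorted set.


A - A = {a - a' : a, a' ∈ A}.
Compute a - a' for each ordered pair (a, a'):
a = -3: -3--3=0, -3--2=-1, -3-0=-3, -3-1=-4, -3-2=-5
a = -2: -2--3=1, -2--2=0, -2-0=-2, -2-1=-3, -2-2=-4
a = 0: 0--3=3, 0--2=2, 0-0=0, 0-1=-1, 0-2=-2
a = 1: 1--3=4, 1--2=3, 1-0=1, 1-1=0, 1-2=-1
a = 2: 2--3=5, 2--2=4, 2-0=2, 2-1=1, 2-2=0
Collecting distinct values (and noting 0 appears from a-a):
A - A = {-5, -4, -3, -2, -1, 0, 1, 2, 3, 4, 5}
|A - A| = 11

A - A = {-5, -4, -3, -2, -1, 0, 1, 2, 3, 4, 5}


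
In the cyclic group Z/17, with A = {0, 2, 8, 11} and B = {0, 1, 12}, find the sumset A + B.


Work in Z/17Z: reduce every sum a + b modulo 17.
Enumerate all 12 pairs:
a = 0: 0+0=0, 0+1=1, 0+12=12
a = 2: 2+0=2, 2+1=3, 2+12=14
a = 8: 8+0=8, 8+1=9, 8+12=3
a = 11: 11+0=11, 11+1=12, 11+12=6
Distinct residues collected: {0, 1, 2, 3, 6, 8, 9, 11, 12, 14}
|A + B| = 10 (out of 17 total residues).

A + B = {0, 1, 2, 3, 6, 8, 9, 11, 12, 14}


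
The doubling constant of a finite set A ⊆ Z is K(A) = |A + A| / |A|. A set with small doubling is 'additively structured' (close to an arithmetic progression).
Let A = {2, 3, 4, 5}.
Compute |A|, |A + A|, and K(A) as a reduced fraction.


|A| = 4.
Compute A + A by enumerating all 16 pairs.
A + A = {4, 5, 6, 7, 8, 9, 10}, so |A + A| = 7.
K = |A + A| / |A| = 7/4 (already in lowest terms) ≈ 1.7500.
Reference: AP of size 4 gives K = 7/4 ≈ 1.7500; a fully generic set of size 4 gives K ≈ 2.5000.

|A| = 4, |A + A| = 7, K = 7/4.


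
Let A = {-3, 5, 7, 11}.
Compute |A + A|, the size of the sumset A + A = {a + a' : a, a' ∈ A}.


A + A = {a + a' : a, a' ∈ A}; |A| = 4.
General bounds: 2|A| - 1 ≤ |A + A| ≤ |A|(|A|+1)/2, i.e. 7 ≤ |A + A| ≤ 10.
Lower bound 2|A|-1 is attained iff A is an arithmetic progression.
Enumerate sums a + a' for a ≤ a' (symmetric, so this suffices):
a = -3: -3+-3=-6, -3+5=2, -3+7=4, -3+11=8
a = 5: 5+5=10, 5+7=12, 5+11=16
a = 7: 7+7=14, 7+11=18
a = 11: 11+11=22
Distinct sums: {-6, 2, 4, 8, 10, 12, 14, 16, 18, 22}
|A + A| = 10

|A + A| = 10


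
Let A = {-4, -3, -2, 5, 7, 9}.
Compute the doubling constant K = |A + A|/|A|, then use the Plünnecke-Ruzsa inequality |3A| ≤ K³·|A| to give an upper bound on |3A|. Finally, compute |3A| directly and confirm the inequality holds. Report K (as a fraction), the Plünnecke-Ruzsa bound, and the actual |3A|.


|A| = 6.
Step 1: Compute A + A by enumerating all 36 pairs.
A + A = {-8, -7, -6, -5, -4, 1, 2, 3, 4, 5, 6, 7, 10, 12, 14, 16, 18}, so |A + A| = 17.
Step 2: Doubling constant K = |A + A|/|A| = 17/6 = 17/6 ≈ 2.8333.
Step 3: Plünnecke-Ruzsa gives |3A| ≤ K³·|A| = (2.8333)³ · 6 ≈ 136.4722.
Step 4: Compute 3A = A + A + A directly by enumerating all triples (a,b,c) ∈ A³; |3A| = 33.
Step 5: Check 33 ≤ 136.4722? Yes ✓.

K = 17/6, Plünnecke-Ruzsa bound K³|A| ≈ 136.4722, |3A| = 33, inequality holds.


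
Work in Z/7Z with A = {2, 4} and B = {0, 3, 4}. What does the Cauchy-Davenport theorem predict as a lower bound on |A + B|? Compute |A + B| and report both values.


Cauchy-Davenport: |A + B| ≥ min(p, |A| + |B| - 1) for A, B nonempty in Z/pZ.
|A| = 2, |B| = 3, p = 7.
CD lower bound = min(7, 2 + 3 - 1) = min(7, 4) = 4.
Compute A + B mod 7 directly:
a = 2: 2+0=2, 2+3=5, 2+4=6
a = 4: 4+0=4, 4+3=0, 4+4=1
A + B = {0, 1, 2, 4, 5, 6}, so |A + B| = 6.
Verify: 6 ≥ 4? Yes ✓.

CD lower bound = 4, actual |A + B| = 6.


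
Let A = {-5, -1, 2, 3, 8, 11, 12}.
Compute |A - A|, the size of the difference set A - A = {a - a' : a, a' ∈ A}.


A - A = {a - a' : a, a' ∈ A}; |A| = 7.
Bounds: 2|A|-1 ≤ |A - A| ≤ |A|² - |A| + 1, i.e. 13 ≤ |A - A| ≤ 43.
Note: 0 ∈ A - A always (from a - a). The set is symmetric: if d ∈ A - A then -d ∈ A - A.
Enumerate nonzero differences d = a - a' with a > a' (then include -d):
Positive differences: {1, 3, 4, 5, 6, 7, 8, 9, 10, 12, 13, 16, 17}
Full difference set: {0} ∪ (positive diffs) ∪ (negative diffs).
|A - A| = 1 + 2·13 = 27 (matches direct enumeration: 27).

|A - A| = 27


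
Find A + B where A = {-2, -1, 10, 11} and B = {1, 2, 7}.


A + B = {a + b : a ∈ A, b ∈ B}.
Enumerate all |A|·|B| = 4·3 = 12 pairs (a, b) and collect distinct sums.
a = -2: -2+1=-1, -2+2=0, -2+7=5
a = -1: -1+1=0, -1+2=1, -1+7=6
a = 10: 10+1=11, 10+2=12, 10+7=17
a = 11: 11+1=12, 11+2=13, 11+7=18
Collecting distinct sums: A + B = {-1, 0, 1, 5, 6, 11, 12, 13, 17, 18}
|A + B| = 10

A + B = {-1, 0, 1, 5, 6, 11, 12, 13, 17, 18}


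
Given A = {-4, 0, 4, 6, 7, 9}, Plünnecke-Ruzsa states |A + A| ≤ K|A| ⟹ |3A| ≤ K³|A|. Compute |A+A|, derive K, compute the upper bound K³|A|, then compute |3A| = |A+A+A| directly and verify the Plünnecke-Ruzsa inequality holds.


|A| = 6.
Step 1: Compute A + A by enumerating all 36 pairs.
A + A = {-8, -4, 0, 2, 3, 4, 5, 6, 7, 8, 9, 10, 11, 12, 13, 14, 15, 16, 18}, so |A + A| = 19.
Step 2: Doubling constant K = |A + A|/|A| = 19/6 = 19/6 ≈ 3.1667.
Step 3: Plünnecke-Ruzsa gives |3A| ≤ K³·|A| = (3.1667)³ · 6 ≈ 190.5278.
Step 4: Compute 3A = A + A + A directly by enumerating all triples (a,b,c) ∈ A³; |3A| = 32.
Step 5: Check 32 ≤ 190.5278? Yes ✓.

K = 19/6, Plünnecke-Ruzsa bound K³|A| ≈ 190.5278, |3A| = 32, inequality holds.


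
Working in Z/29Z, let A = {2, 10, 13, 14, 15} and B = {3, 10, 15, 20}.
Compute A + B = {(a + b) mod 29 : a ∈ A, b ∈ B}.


Work in Z/29Z: reduce every sum a + b modulo 29.
Enumerate all 20 pairs:
a = 2: 2+3=5, 2+10=12, 2+15=17, 2+20=22
a = 10: 10+3=13, 10+10=20, 10+15=25, 10+20=1
a = 13: 13+3=16, 13+10=23, 13+15=28, 13+20=4
a = 14: 14+3=17, 14+10=24, 14+15=0, 14+20=5
a = 15: 15+3=18, 15+10=25, 15+15=1, 15+20=6
Distinct residues collected: {0, 1, 4, 5, 6, 12, 13, 16, 17, 18, 20, 22, 23, 24, 25, 28}
|A + B| = 16 (out of 29 total residues).

A + B = {0, 1, 4, 5, 6, 12, 13, 16, 17, 18, 20, 22, 23, 24, 25, 28}


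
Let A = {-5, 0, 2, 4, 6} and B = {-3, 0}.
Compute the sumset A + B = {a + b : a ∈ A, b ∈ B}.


A + B = {a + b : a ∈ A, b ∈ B}.
Enumerate all |A|·|B| = 5·2 = 10 pairs (a, b) and collect distinct sums.
a = -5: -5+-3=-8, -5+0=-5
a = 0: 0+-3=-3, 0+0=0
a = 2: 2+-3=-1, 2+0=2
a = 4: 4+-3=1, 4+0=4
a = 6: 6+-3=3, 6+0=6
Collecting distinct sums: A + B = {-8, -5, -3, -1, 0, 1, 2, 3, 4, 6}
|A + B| = 10

A + B = {-8, -5, -3, -1, 0, 1, 2, 3, 4, 6}


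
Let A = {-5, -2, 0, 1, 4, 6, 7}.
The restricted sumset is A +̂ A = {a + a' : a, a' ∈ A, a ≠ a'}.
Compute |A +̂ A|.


Restricted sumset: A +̂ A = {a + a' : a ∈ A, a' ∈ A, a ≠ a'}.
Equivalently, take A + A and drop any sum 2a that is achievable ONLY as a + a for a ∈ A (i.e. sums representable only with equal summands).
Enumerate pairs (a, a') with a < a' (symmetric, so each unordered pair gives one sum; this covers all a ≠ a'):
  -5 + -2 = -7
  -5 + 0 = -5
  -5 + 1 = -4
  -5 + 4 = -1
  -5 + 6 = 1
  -5 + 7 = 2
  -2 + 0 = -2
  -2 + 1 = -1
  -2 + 4 = 2
  -2 + 6 = 4
  -2 + 7 = 5
  0 + 1 = 1
  0 + 4 = 4
  0 + 6 = 6
  0 + 7 = 7
  1 + 4 = 5
  1 + 6 = 7
  1 + 7 = 8
  4 + 6 = 10
  4 + 7 = 11
  6 + 7 = 13
Collected distinct sums: {-7, -5, -4, -2, -1, 1, 2, 4, 5, 6, 7, 8, 10, 11, 13}
|A +̂ A| = 15
(Reference bound: |A +̂ A| ≥ 2|A| - 3 for |A| ≥ 2, with |A| = 7 giving ≥ 11.)

|A +̂ A| = 15


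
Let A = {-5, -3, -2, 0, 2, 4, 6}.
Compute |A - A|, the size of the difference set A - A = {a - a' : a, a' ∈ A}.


A - A = {a - a' : a, a' ∈ A}; |A| = 7.
Bounds: 2|A|-1 ≤ |A - A| ≤ |A|² - |A| + 1, i.e. 13 ≤ |A - A| ≤ 43.
Note: 0 ∈ A - A always (from a - a). The set is symmetric: if d ∈ A - A then -d ∈ A - A.
Enumerate nonzero differences d = a - a' with a > a' (then include -d):
Positive differences: {1, 2, 3, 4, 5, 6, 7, 8, 9, 11}
Full difference set: {0} ∪ (positive diffs) ∪ (negative diffs).
|A - A| = 1 + 2·10 = 21 (matches direct enumeration: 21).

|A - A| = 21


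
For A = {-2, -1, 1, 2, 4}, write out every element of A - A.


A - A = {a - a' : a, a' ∈ A}.
Compute a - a' for each ordered pair (a, a'):
a = -2: -2--2=0, -2--1=-1, -2-1=-3, -2-2=-4, -2-4=-6
a = -1: -1--2=1, -1--1=0, -1-1=-2, -1-2=-3, -1-4=-5
a = 1: 1--2=3, 1--1=2, 1-1=0, 1-2=-1, 1-4=-3
a = 2: 2--2=4, 2--1=3, 2-1=1, 2-2=0, 2-4=-2
a = 4: 4--2=6, 4--1=5, 4-1=3, 4-2=2, 4-4=0
Collecting distinct values (and noting 0 appears from a-a):
A - A = {-6, -5, -4, -3, -2, -1, 0, 1, 2, 3, 4, 5, 6}
|A - A| = 13

A - A = {-6, -5, -4, -3, -2, -1, 0, 1, 2, 3, 4, 5, 6}


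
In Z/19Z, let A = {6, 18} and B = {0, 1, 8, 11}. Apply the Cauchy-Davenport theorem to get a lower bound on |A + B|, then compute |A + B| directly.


Cauchy-Davenport: |A + B| ≥ min(p, |A| + |B| - 1) for A, B nonempty in Z/pZ.
|A| = 2, |B| = 4, p = 19.
CD lower bound = min(19, 2 + 4 - 1) = min(19, 5) = 5.
Compute A + B mod 19 directly:
a = 6: 6+0=6, 6+1=7, 6+8=14, 6+11=17
a = 18: 18+0=18, 18+1=0, 18+8=7, 18+11=10
A + B = {0, 6, 7, 10, 14, 17, 18}, so |A + B| = 7.
Verify: 7 ≥ 5? Yes ✓.

CD lower bound = 5, actual |A + B| = 7.


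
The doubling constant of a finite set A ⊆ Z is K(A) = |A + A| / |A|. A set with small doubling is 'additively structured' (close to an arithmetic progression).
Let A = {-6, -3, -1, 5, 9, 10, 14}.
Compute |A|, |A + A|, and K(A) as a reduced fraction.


|A| = 7.
Compute A + A by enumerating all 49 pairs.
A + A = {-12, -9, -7, -6, -4, -2, -1, 2, 3, 4, 6, 7, 8, 9, 10, 11, 13, 14, 15, 18, 19, 20, 23, 24, 28}, so |A + A| = 25.
K = |A + A| / |A| = 25/7 (already in lowest terms) ≈ 3.5714.
Reference: AP of size 7 gives K = 13/7 ≈ 1.8571; a fully generic set of size 7 gives K ≈ 4.0000.

|A| = 7, |A + A| = 25, K = 25/7.


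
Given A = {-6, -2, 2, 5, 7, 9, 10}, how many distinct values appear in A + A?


A + A = {a + a' : a, a' ∈ A}; |A| = 7.
General bounds: 2|A| - 1 ≤ |A + A| ≤ |A|(|A|+1)/2, i.e. 13 ≤ |A + A| ≤ 28.
Lower bound 2|A|-1 is attained iff A is an arithmetic progression.
Enumerate sums a + a' for a ≤ a' (symmetric, so this suffices):
a = -6: -6+-6=-12, -6+-2=-8, -6+2=-4, -6+5=-1, -6+7=1, -6+9=3, -6+10=4
a = -2: -2+-2=-4, -2+2=0, -2+5=3, -2+7=5, -2+9=7, -2+10=8
a = 2: 2+2=4, 2+5=7, 2+7=9, 2+9=11, 2+10=12
a = 5: 5+5=10, 5+7=12, 5+9=14, 5+10=15
a = 7: 7+7=14, 7+9=16, 7+10=17
a = 9: 9+9=18, 9+10=19
a = 10: 10+10=20
Distinct sums: {-12, -8, -4, -1, 0, 1, 3, 4, 5, 7, 8, 9, 10, 11, 12, 14, 15, 16, 17, 18, 19, 20}
|A + A| = 22

|A + A| = 22


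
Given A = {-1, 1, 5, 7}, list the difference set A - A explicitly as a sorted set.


A - A = {a - a' : a, a' ∈ A}.
Compute a - a' for each ordered pair (a, a'):
a = -1: -1--1=0, -1-1=-2, -1-5=-6, -1-7=-8
a = 1: 1--1=2, 1-1=0, 1-5=-4, 1-7=-6
a = 5: 5--1=6, 5-1=4, 5-5=0, 5-7=-2
a = 7: 7--1=8, 7-1=6, 7-5=2, 7-7=0
Collecting distinct values (and noting 0 appears from a-a):
A - A = {-8, -6, -4, -2, 0, 2, 4, 6, 8}
|A - A| = 9

A - A = {-8, -6, -4, -2, 0, 2, 4, 6, 8}


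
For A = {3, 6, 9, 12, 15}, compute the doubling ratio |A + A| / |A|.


|A| = 5.
Compute A + A by enumerating all 25 pairs.
A + A = {6, 9, 12, 15, 18, 21, 24, 27, 30}, so |A + A| = 9.
K = |A + A| / |A| = 9/5 (already in lowest terms) ≈ 1.8000.
Reference: AP of size 5 gives K = 9/5 ≈ 1.8000; a fully generic set of size 5 gives K ≈ 3.0000.

|A| = 5, |A + A| = 9, K = 9/5.


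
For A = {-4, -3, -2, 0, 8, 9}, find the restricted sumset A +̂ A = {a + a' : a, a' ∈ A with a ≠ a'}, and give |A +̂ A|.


Restricted sumset: A +̂ A = {a + a' : a ∈ A, a' ∈ A, a ≠ a'}.
Equivalently, take A + A and drop any sum 2a that is achievable ONLY as a + a for a ∈ A (i.e. sums representable only with equal summands).
Enumerate pairs (a, a') with a < a' (symmetric, so each unordered pair gives one sum; this covers all a ≠ a'):
  -4 + -3 = -7
  -4 + -2 = -6
  -4 + 0 = -4
  -4 + 8 = 4
  -4 + 9 = 5
  -3 + -2 = -5
  -3 + 0 = -3
  -3 + 8 = 5
  -3 + 9 = 6
  -2 + 0 = -2
  -2 + 8 = 6
  -2 + 9 = 7
  0 + 8 = 8
  0 + 9 = 9
  8 + 9 = 17
Collected distinct sums: {-7, -6, -5, -4, -3, -2, 4, 5, 6, 7, 8, 9, 17}
|A +̂ A| = 13
(Reference bound: |A +̂ A| ≥ 2|A| - 3 for |A| ≥ 2, with |A| = 6 giving ≥ 9.)

|A +̂ A| = 13


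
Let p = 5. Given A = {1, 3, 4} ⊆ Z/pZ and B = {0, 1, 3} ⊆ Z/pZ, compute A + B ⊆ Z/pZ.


Work in Z/5Z: reduce every sum a + b modulo 5.
Enumerate all 9 pairs:
a = 1: 1+0=1, 1+1=2, 1+3=4
a = 3: 3+0=3, 3+1=4, 3+3=1
a = 4: 4+0=4, 4+1=0, 4+3=2
Distinct residues collected: {0, 1, 2, 3, 4}
|A + B| = 5 (out of 5 total residues).

A + B = {0, 1, 2, 3, 4}


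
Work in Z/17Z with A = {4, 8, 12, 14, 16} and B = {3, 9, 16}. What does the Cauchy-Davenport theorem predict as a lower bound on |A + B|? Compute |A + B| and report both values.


Cauchy-Davenport: |A + B| ≥ min(p, |A| + |B| - 1) for A, B nonempty in Z/pZ.
|A| = 5, |B| = 3, p = 17.
CD lower bound = min(17, 5 + 3 - 1) = min(17, 7) = 7.
Compute A + B mod 17 directly:
a = 4: 4+3=7, 4+9=13, 4+16=3
a = 8: 8+3=11, 8+9=0, 8+16=7
a = 12: 12+3=15, 12+9=4, 12+16=11
a = 14: 14+3=0, 14+9=6, 14+16=13
a = 16: 16+3=2, 16+9=8, 16+16=15
A + B = {0, 2, 3, 4, 6, 7, 8, 11, 13, 15}, so |A + B| = 10.
Verify: 10 ≥ 7? Yes ✓.

CD lower bound = 7, actual |A + B| = 10.


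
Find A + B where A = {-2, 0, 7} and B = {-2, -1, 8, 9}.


A + B = {a + b : a ∈ A, b ∈ B}.
Enumerate all |A|·|B| = 3·4 = 12 pairs (a, b) and collect distinct sums.
a = -2: -2+-2=-4, -2+-1=-3, -2+8=6, -2+9=7
a = 0: 0+-2=-2, 0+-1=-1, 0+8=8, 0+9=9
a = 7: 7+-2=5, 7+-1=6, 7+8=15, 7+9=16
Collecting distinct sums: A + B = {-4, -3, -2, -1, 5, 6, 7, 8, 9, 15, 16}
|A + B| = 11

A + B = {-4, -3, -2, -1, 5, 6, 7, 8, 9, 15, 16}


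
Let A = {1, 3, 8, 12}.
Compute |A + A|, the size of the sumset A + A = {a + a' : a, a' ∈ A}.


A + A = {a + a' : a, a' ∈ A}; |A| = 4.
General bounds: 2|A| - 1 ≤ |A + A| ≤ |A|(|A|+1)/2, i.e. 7 ≤ |A + A| ≤ 10.
Lower bound 2|A|-1 is attained iff A is an arithmetic progression.
Enumerate sums a + a' for a ≤ a' (symmetric, so this suffices):
a = 1: 1+1=2, 1+3=4, 1+8=9, 1+12=13
a = 3: 3+3=6, 3+8=11, 3+12=15
a = 8: 8+8=16, 8+12=20
a = 12: 12+12=24
Distinct sums: {2, 4, 6, 9, 11, 13, 15, 16, 20, 24}
|A + A| = 10

|A + A| = 10


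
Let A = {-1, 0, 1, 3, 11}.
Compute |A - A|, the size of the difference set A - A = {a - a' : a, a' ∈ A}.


A - A = {a - a' : a, a' ∈ A}; |A| = 5.
Bounds: 2|A|-1 ≤ |A - A| ≤ |A|² - |A| + 1, i.e. 9 ≤ |A - A| ≤ 21.
Note: 0 ∈ A - A always (from a - a). The set is symmetric: if d ∈ A - A then -d ∈ A - A.
Enumerate nonzero differences d = a - a' with a > a' (then include -d):
Positive differences: {1, 2, 3, 4, 8, 10, 11, 12}
Full difference set: {0} ∪ (positive diffs) ∪ (negative diffs).
|A - A| = 1 + 2·8 = 17 (matches direct enumeration: 17).

|A - A| = 17


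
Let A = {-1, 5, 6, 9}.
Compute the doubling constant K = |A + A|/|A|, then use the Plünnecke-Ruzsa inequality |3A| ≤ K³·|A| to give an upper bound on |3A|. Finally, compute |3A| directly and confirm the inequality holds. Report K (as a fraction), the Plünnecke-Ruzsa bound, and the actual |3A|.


|A| = 4.
Step 1: Compute A + A by enumerating all 16 pairs.
A + A = {-2, 4, 5, 8, 10, 11, 12, 14, 15, 18}, so |A + A| = 10.
Step 2: Doubling constant K = |A + A|/|A| = 10/4 = 10/4 ≈ 2.5000.
Step 3: Plünnecke-Ruzsa gives |3A| ≤ K³·|A| = (2.5000)³ · 4 ≈ 62.5000.
Step 4: Compute 3A = A + A + A directly by enumerating all triples (a,b,c) ∈ A³; |3A| = 19.
Step 5: Check 19 ≤ 62.5000? Yes ✓.

K = 10/4, Plünnecke-Ruzsa bound K³|A| ≈ 62.5000, |3A| = 19, inequality holds.


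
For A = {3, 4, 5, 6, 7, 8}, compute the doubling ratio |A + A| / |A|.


|A| = 6.
Compute A + A by enumerating all 36 pairs.
A + A = {6, 7, 8, 9, 10, 11, 12, 13, 14, 15, 16}, so |A + A| = 11.
K = |A + A| / |A| = 11/6 (already in lowest terms) ≈ 1.8333.
Reference: AP of size 6 gives K = 11/6 ≈ 1.8333; a fully generic set of size 6 gives K ≈ 3.5000.

|A| = 6, |A + A| = 11, K = 11/6.


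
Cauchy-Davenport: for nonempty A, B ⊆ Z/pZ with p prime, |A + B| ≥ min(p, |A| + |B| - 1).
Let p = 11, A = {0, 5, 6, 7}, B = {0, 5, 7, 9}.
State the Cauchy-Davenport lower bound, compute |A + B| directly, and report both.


Cauchy-Davenport: |A + B| ≥ min(p, |A| + |B| - 1) for A, B nonempty in Z/pZ.
|A| = 4, |B| = 4, p = 11.
CD lower bound = min(11, 4 + 4 - 1) = min(11, 7) = 7.
Compute A + B mod 11 directly:
a = 0: 0+0=0, 0+5=5, 0+7=7, 0+9=9
a = 5: 5+0=5, 5+5=10, 5+7=1, 5+9=3
a = 6: 6+0=6, 6+5=0, 6+7=2, 6+9=4
a = 7: 7+0=7, 7+5=1, 7+7=3, 7+9=5
A + B = {0, 1, 2, 3, 4, 5, 6, 7, 9, 10}, so |A + B| = 10.
Verify: 10 ≥ 7? Yes ✓.

CD lower bound = 7, actual |A + B| = 10.


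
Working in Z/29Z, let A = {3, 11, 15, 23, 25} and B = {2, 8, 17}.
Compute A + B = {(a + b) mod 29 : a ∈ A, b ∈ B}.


Work in Z/29Z: reduce every sum a + b modulo 29.
Enumerate all 15 pairs:
a = 3: 3+2=5, 3+8=11, 3+17=20
a = 11: 11+2=13, 11+8=19, 11+17=28
a = 15: 15+2=17, 15+8=23, 15+17=3
a = 23: 23+2=25, 23+8=2, 23+17=11
a = 25: 25+2=27, 25+8=4, 25+17=13
Distinct residues collected: {2, 3, 4, 5, 11, 13, 17, 19, 20, 23, 25, 27, 28}
|A + B| = 13 (out of 29 total residues).

A + B = {2, 3, 4, 5, 11, 13, 17, 19, 20, 23, 25, 27, 28}


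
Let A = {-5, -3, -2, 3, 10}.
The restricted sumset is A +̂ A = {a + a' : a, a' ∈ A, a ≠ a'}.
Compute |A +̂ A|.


Restricted sumset: A +̂ A = {a + a' : a ∈ A, a' ∈ A, a ≠ a'}.
Equivalently, take A + A and drop any sum 2a that is achievable ONLY as a + a for a ∈ A (i.e. sums representable only with equal summands).
Enumerate pairs (a, a') with a < a' (symmetric, so each unordered pair gives one sum; this covers all a ≠ a'):
  -5 + -3 = -8
  -5 + -2 = -7
  -5 + 3 = -2
  -5 + 10 = 5
  -3 + -2 = -5
  -3 + 3 = 0
  -3 + 10 = 7
  -2 + 3 = 1
  -2 + 10 = 8
  3 + 10 = 13
Collected distinct sums: {-8, -7, -5, -2, 0, 1, 5, 7, 8, 13}
|A +̂ A| = 10
(Reference bound: |A +̂ A| ≥ 2|A| - 3 for |A| ≥ 2, with |A| = 5 giving ≥ 7.)

|A +̂ A| = 10


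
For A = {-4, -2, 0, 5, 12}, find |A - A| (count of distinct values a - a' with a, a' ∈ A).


A - A = {a - a' : a, a' ∈ A}; |A| = 5.
Bounds: 2|A|-1 ≤ |A - A| ≤ |A|² - |A| + 1, i.e. 9 ≤ |A - A| ≤ 21.
Note: 0 ∈ A - A always (from a - a). The set is symmetric: if d ∈ A - A then -d ∈ A - A.
Enumerate nonzero differences d = a - a' with a > a' (then include -d):
Positive differences: {2, 4, 5, 7, 9, 12, 14, 16}
Full difference set: {0} ∪ (positive diffs) ∪ (negative diffs).
|A - A| = 1 + 2·8 = 17 (matches direct enumeration: 17).

|A - A| = 17


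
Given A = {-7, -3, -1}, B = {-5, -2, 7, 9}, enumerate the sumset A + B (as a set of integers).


A + B = {a + b : a ∈ A, b ∈ B}.
Enumerate all |A|·|B| = 3·4 = 12 pairs (a, b) and collect distinct sums.
a = -7: -7+-5=-12, -7+-2=-9, -7+7=0, -7+9=2
a = -3: -3+-5=-8, -3+-2=-5, -3+7=4, -3+9=6
a = -1: -1+-5=-6, -1+-2=-3, -1+7=6, -1+9=8
Collecting distinct sums: A + B = {-12, -9, -8, -6, -5, -3, 0, 2, 4, 6, 8}
|A + B| = 11

A + B = {-12, -9, -8, -6, -5, -3, 0, 2, 4, 6, 8}


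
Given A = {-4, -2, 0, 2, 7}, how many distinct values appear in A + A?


A + A = {a + a' : a, a' ∈ A}; |A| = 5.
General bounds: 2|A| - 1 ≤ |A + A| ≤ |A|(|A|+1)/2, i.e. 9 ≤ |A + A| ≤ 15.
Lower bound 2|A|-1 is attained iff A is an arithmetic progression.
Enumerate sums a + a' for a ≤ a' (symmetric, so this suffices):
a = -4: -4+-4=-8, -4+-2=-6, -4+0=-4, -4+2=-2, -4+7=3
a = -2: -2+-2=-4, -2+0=-2, -2+2=0, -2+7=5
a = 0: 0+0=0, 0+2=2, 0+7=7
a = 2: 2+2=4, 2+7=9
a = 7: 7+7=14
Distinct sums: {-8, -6, -4, -2, 0, 2, 3, 4, 5, 7, 9, 14}
|A + A| = 12

|A + A| = 12


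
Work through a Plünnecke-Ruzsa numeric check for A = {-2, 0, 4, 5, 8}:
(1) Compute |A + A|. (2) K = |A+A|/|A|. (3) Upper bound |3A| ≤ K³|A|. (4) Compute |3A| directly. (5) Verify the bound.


|A| = 5.
Step 1: Compute A + A by enumerating all 25 pairs.
A + A = {-4, -2, 0, 2, 3, 4, 5, 6, 8, 9, 10, 12, 13, 16}, so |A + A| = 14.
Step 2: Doubling constant K = |A + A|/|A| = 14/5 = 14/5 ≈ 2.8000.
Step 3: Plünnecke-Ruzsa gives |3A| ≤ K³·|A| = (2.8000)³ · 5 ≈ 109.7600.
Step 4: Compute 3A = A + A + A directly by enumerating all triples (a,b,c) ∈ A³; |3A| = 25.
Step 5: Check 25 ≤ 109.7600? Yes ✓.

K = 14/5, Plünnecke-Ruzsa bound K³|A| ≈ 109.7600, |3A| = 25, inequality holds.


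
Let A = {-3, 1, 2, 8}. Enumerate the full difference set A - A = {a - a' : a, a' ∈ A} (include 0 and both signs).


A - A = {a - a' : a, a' ∈ A}.
Compute a - a' for each ordered pair (a, a'):
a = -3: -3--3=0, -3-1=-4, -3-2=-5, -3-8=-11
a = 1: 1--3=4, 1-1=0, 1-2=-1, 1-8=-7
a = 2: 2--3=5, 2-1=1, 2-2=0, 2-8=-6
a = 8: 8--3=11, 8-1=7, 8-2=6, 8-8=0
Collecting distinct values (and noting 0 appears from a-a):
A - A = {-11, -7, -6, -5, -4, -1, 0, 1, 4, 5, 6, 7, 11}
|A - A| = 13

A - A = {-11, -7, -6, -5, -4, -1, 0, 1, 4, 5, 6, 7, 11}


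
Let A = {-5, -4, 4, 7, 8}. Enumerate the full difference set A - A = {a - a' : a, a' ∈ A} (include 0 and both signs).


A - A = {a - a' : a, a' ∈ A}.
Compute a - a' for each ordered pair (a, a'):
a = -5: -5--5=0, -5--4=-1, -5-4=-9, -5-7=-12, -5-8=-13
a = -4: -4--5=1, -4--4=0, -4-4=-8, -4-7=-11, -4-8=-12
a = 4: 4--5=9, 4--4=8, 4-4=0, 4-7=-3, 4-8=-4
a = 7: 7--5=12, 7--4=11, 7-4=3, 7-7=0, 7-8=-1
a = 8: 8--5=13, 8--4=12, 8-4=4, 8-7=1, 8-8=0
Collecting distinct values (and noting 0 appears from a-a):
A - A = {-13, -12, -11, -9, -8, -4, -3, -1, 0, 1, 3, 4, 8, 9, 11, 12, 13}
|A - A| = 17

A - A = {-13, -12, -11, -9, -8, -4, -3, -1, 0, 1, 3, 4, 8, 9, 11, 12, 13}


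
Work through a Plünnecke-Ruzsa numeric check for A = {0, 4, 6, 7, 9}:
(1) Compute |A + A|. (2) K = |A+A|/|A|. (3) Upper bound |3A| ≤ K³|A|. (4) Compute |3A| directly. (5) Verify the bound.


|A| = 5.
Step 1: Compute A + A by enumerating all 25 pairs.
A + A = {0, 4, 6, 7, 8, 9, 10, 11, 12, 13, 14, 15, 16, 18}, so |A + A| = 14.
Step 2: Doubling constant K = |A + A|/|A| = 14/5 = 14/5 ≈ 2.8000.
Step 3: Plünnecke-Ruzsa gives |3A| ≤ K³·|A| = (2.8000)³ · 5 ≈ 109.7600.
Step 4: Compute 3A = A + A + A directly by enumerating all triples (a,b,c) ∈ A³; |3A| = 23.
Step 5: Check 23 ≤ 109.7600? Yes ✓.

K = 14/5, Plünnecke-Ruzsa bound K³|A| ≈ 109.7600, |3A| = 23, inequality holds.


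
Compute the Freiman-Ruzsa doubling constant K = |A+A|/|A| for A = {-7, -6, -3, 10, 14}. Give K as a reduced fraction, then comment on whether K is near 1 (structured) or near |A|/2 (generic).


|A| = 5.
Compute A + A by enumerating all 25 pairs.
A + A = {-14, -13, -12, -10, -9, -6, 3, 4, 7, 8, 11, 20, 24, 28}, so |A + A| = 14.
K = |A + A| / |A| = 14/5 (already in lowest terms) ≈ 2.8000.
Reference: AP of size 5 gives K = 9/5 ≈ 1.8000; a fully generic set of size 5 gives K ≈ 3.0000.

|A| = 5, |A + A| = 14, K = 14/5.


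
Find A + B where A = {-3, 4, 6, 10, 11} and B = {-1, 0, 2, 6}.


A + B = {a + b : a ∈ A, b ∈ B}.
Enumerate all |A|·|B| = 5·4 = 20 pairs (a, b) and collect distinct sums.
a = -3: -3+-1=-4, -3+0=-3, -3+2=-1, -3+6=3
a = 4: 4+-1=3, 4+0=4, 4+2=6, 4+6=10
a = 6: 6+-1=5, 6+0=6, 6+2=8, 6+6=12
a = 10: 10+-1=9, 10+0=10, 10+2=12, 10+6=16
a = 11: 11+-1=10, 11+0=11, 11+2=13, 11+6=17
Collecting distinct sums: A + B = {-4, -3, -1, 3, 4, 5, 6, 8, 9, 10, 11, 12, 13, 16, 17}
|A + B| = 15

A + B = {-4, -3, -1, 3, 4, 5, 6, 8, 9, 10, 11, 12, 13, 16, 17}


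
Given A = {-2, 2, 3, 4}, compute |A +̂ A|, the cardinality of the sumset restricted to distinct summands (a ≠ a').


Restricted sumset: A +̂ A = {a + a' : a ∈ A, a' ∈ A, a ≠ a'}.
Equivalently, take A + A and drop any sum 2a that is achievable ONLY as a + a for a ∈ A (i.e. sums representable only with equal summands).
Enumerate pairs (a, a') with a < a' (symmetric, so each unordered pair gives one sum; this covers all a ≠ a'):
  -2 + 2 = 0
  -2 + 3 = 1
  -2 + 4 = 2
  2 + 3 = 5
  2 + 4 = 6
  3 + 4 = 7
Collected distinct sums: {0, 1, 2, 5, 6, 7}
|A +̂ A| = 6
(Reference bound: |A +̂ A| ≥ 2|A| - 3 for |A| ≥ 2, with |A| = 4 giving ≥ 5.)

|A +̂ A| = 6


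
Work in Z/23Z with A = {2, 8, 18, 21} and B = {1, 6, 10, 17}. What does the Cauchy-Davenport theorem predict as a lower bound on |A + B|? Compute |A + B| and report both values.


Cauchy-Davenport: |A + B| ≥ min(p, |A| + |B| - 1) for A, B nonempty in Z/pZ.
|A| = 4, |B| = 4, p = 23.
CD lower bound = min(23, 4 + 4 - 1) = min(23, 7) = 7.
Compute A + B mod 23 directly:
a = 2: 2+1=3, 2+6=8, 2+10=12, 2+17=19
a = 8: 8+1=9, 8+6=14, 8+10=18, 8+17=2
a = 18: 18+1=19, 18+6=1, 18+10=5, 18+17=12
a = 21: 21+1=22, 21+6=4, 21+10=8, 21+17=15
A + B = {1, 2, 3, 4, 5, 8, 9, 12, 14, 15, 18, 19, 22}, so |A + B| = 13.
Verify: 13 ≥ 7? Yes ✓.

CD lower bound = 7, actual |A + B| = 13.


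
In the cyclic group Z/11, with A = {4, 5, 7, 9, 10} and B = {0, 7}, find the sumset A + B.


Work in Z/11Z: reduce every sum a + b modulo 11.
Enumerate all 10 pairs:
a = 4: 4+0=4, 4+7=0
a = 5: 5+0=5, 5+7=1
a = 7: 7+0=7, 7+7=3
a = 9: 9+0=9, 9+7=5
a = 10: 10+0=10, 10+7=6
Distinct residues collected: {0, 1, 3, 4, 5, 6, 7, 9, 10}
|A + B| = 9 (out of 11 total residues).

A + B = {0, 1, 3, 4, 5, 6, 7, 9, 10}


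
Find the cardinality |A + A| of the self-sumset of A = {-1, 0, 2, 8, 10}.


A + A = {a + a' : a, a' ∈ A}; |A| = 5.
General bounds: 2|A| - 1 ≤ |A + A| ≤ |A|(|A|+1)/2, i.e. 9 ≤ |A + A| ≤ 15.
Lower bound 2|A|-1 is attained iff A is an arithmetic progression.
Enumerate sums a + a' for a ≤ a' (symmetric, so this suffices):
a = -1: -1+-1=-2, -1+0=-1, -1+2=1, -1+8=7, -1+10=9
a = 0: 0+0=0, 0+2=2, 0+8=8, 0+10=10
a = 2: 2+2=4, 2+8=10, 2+10=12
a = 8: 8+8=16, 8+10=18
a = 10: 10+10=20
Distinct sums: {-2, -1, 0, 1, 2, 4, 7, 8, 9, 10, 12, 16, 18, 20}
|A + A| = 14

|A + A| = 14


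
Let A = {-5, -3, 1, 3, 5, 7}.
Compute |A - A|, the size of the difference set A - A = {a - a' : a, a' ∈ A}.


A - A = {a - a' : a, a' ∈ A}; |A| = 6.
Bounds: 2|A|-1 ≤ |A - A| ≤ |A|² - |A| + 1, i.e. 11 ≤ |A - A| ≤ 31.
Note: 0 ∈ A - A always (from a - a). The set is symmetric: if d ∈ A - A then -d ∈ A - A.
Enumerate nonzero differences d = a - a' with a > a' (then include -d):
Positive differences: {2, 4, 6, 8, 10, 12}
Full difference set: {0} ∪ (positive diffs) ∪ (negative diffs).
|A - A| = 1 + 2·6 = 13 (matches direct enumeration: 13).

|A - A| = 13


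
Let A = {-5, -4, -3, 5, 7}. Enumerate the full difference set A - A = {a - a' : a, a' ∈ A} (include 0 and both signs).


A - A = {a - a' : a, a' ∈ A}.
Compute a - a' for each ordered pair (a, a'):
a = -5: -5--5=0, -5--4=-1, -5--3=-2, -5-5=-10, -5-7=-12
a = -4: -4--5=1, -4--4=0, -4--3=-1, -4-5=-9, -4-7=-11
a = -3: -3--5=2, -3--4=1, -3--3=0, -3-5=-8, -3-7=-10
a = 5: 5--5=10, 5--4=9, 5--3=8, 5-5=0, 5-7=-2
a = 7: 7--5=12, 7--4=11, 7--3=10, 7-5=2, 7-7=0
Collecting distinct values (and noting 0 appears from a-a):
A - A = {-12, -11, -10, -9, -8, -2, -1, 0, 1, 2, 8, 9, 10, 11, 12}
|A - A| = 15

A - A = {-12, -11, -10, -9, -8, -2, -1, 0, 1, 2, 8, 9, 10, 11, 12}


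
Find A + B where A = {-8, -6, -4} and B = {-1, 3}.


A + B = {a + b : a ∈ A, b ∈ B}.
Enumerate all |A|·|B| = 3·2 = 6 pairs (a, b) and collect distinct sums.
a = -8: -8+-1=-9, -8+3=-5
a = -6: -6+-1=-7, -6+3=-3
a = -4: -4+-1=-5, -4+3=-1
Collecting distinct sums: A + B = {-9, -7, -5, -3, -1}
|A + B| = 5

A + B = {-9, -7, -5, -3, -1}


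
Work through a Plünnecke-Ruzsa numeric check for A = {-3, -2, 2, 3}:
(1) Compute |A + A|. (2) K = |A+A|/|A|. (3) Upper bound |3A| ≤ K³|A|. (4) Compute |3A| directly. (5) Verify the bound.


|A| = 4.
Step 1: Compute A + A by enumerating all 16 pairs.
A + A = {-6, -5, -4, -1, 0, 1, 4, 5, 6}, so |A + A| = 9.
Step 2: Doubling constant K = |A + A|/|A| = 9/4 = 9/4 ≈ 2.2500.
Step 3: Plünnecke-Ruzsa gives |3A| ≤ K³·|A| = (2.2500)³ · 4 ≈ 45.5625.
Step 4: Compute 3A = A + A + A directly by enumerating all triples (a,b,c) ∈ A³; |3A| = 16.
Step 5: Check 16 ≤ 45.5625? Yes ✓.

K = 9/4, Plünnecke-Ruzsa bound K³|A| ≈ 45.5625, |3A| = 16, inequality holds.


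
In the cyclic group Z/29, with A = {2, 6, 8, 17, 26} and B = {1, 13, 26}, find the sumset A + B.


Work in Z/29Z: reduce every sum a + b modulo 29.
Enumerate all 15 pairs:
a = 2: 2+1=3, 2+13=15, 2+26=28
a = 6: 6+1=7, 6+13=19, 6+26=3
a = 8: 8+1=9, 8+13=21, 8+26=5
a = 17: 17+1=18, 17+13=1, 17+26=14
a = 26: 26+1=27, 26+13=10, 26+26=23
Distinct residues collected: {1, 3, 5, 7, 9, 10, 14, 15, 18, 19, 21, 23, 27, 28}
|A + B| = 14 (out of 29 total residues).

A + B = {1, 3, 5, 7, 9, 10, 14, 15, 18, 19, 21, 23, 27, 28}


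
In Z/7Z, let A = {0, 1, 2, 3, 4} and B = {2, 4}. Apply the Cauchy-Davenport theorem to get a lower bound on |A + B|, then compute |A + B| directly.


Cauchy-Davenport: |A + B| ≥ min(p, |A| + |B| - 1) for A, B nonempty in Z/pZ.
|A| = 5, |B| = 2, p = 7.
CD lower bound = min(7, 5 + 2 - 1) = min(7, 6) = 6.
Compute A + B mod 7 directly:
a = 0: 0+2=2, 0+4=4
a = 1: 1+2=3, 1+4=5
a = 2: 2+2=4, 2+4=6
a = 3: 3+2=5, 3+4=0
a = 4: 4+2=6, 4+4=1
A + B = {0, 1, 2, 3, 4, 5, 6}, so |A + B| = 7.
Verify: 7 ≥ 6? Yes ✓.

CD lower bound = 6, actual |A + B| = 7.


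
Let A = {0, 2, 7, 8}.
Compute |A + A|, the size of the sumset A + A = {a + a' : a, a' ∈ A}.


A + A = {a + a' : a, a' ∈ A}; |A| = 4.
General bounds: 2|A| - 1 ≤ |A + A| ≤ |A|(|A|+1)/2, i.e. 7 ≤ |A + A| ≤ 10.
Lower bound 2|A|-1 is attained iff A is an arithmetic progression.
Enumerate sums a + a' for a ≤ a' (symmetric, so this suffices):
a = 0: 0+0=0, 0+2=2, 0+7=7, 0+8=8
a = 2: 2+2=4, 2+7=9, 2+8=10
a = 7: 7+7=14, 7+8=15
a = 8: 8+8=16
Distinct sums: {0, 2, 4, 7, 8, 9, 10, 14, 15, 16}
|A + A| = 10

|A + A| = 10


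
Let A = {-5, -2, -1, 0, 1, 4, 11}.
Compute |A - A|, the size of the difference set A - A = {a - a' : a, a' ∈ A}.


A - A = {a - a' : a, a' ∈ A}; |A| = 7.
Bounds: 2|A|-1 ≤ |A - A| ≤ |A|² - |A| + 1, i.e. 13 ≤ |A - A| ≤ 43.
Note: 0 ∈ A - A always (from a - a). The set is symmetric: if d ∈ A - A then -d ∈ A - A.
Enumerate nonzero differences d = a - a' with a > a' (then include -d):
Positive differences: {1, 2, 3, 4, 5, 6, 7, 9, 10, 11, 12, 13, 16}
Full difference set: {0} ∪ (positive diffs) ∪ (negative diffs).
|A - A| = 1 + 2·13 = 27 (matches direct enumeration: 27).

|A - A| = 27


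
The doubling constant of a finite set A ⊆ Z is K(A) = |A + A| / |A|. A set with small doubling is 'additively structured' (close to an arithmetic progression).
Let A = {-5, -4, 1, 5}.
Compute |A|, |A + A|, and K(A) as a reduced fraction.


|A| = 4.
Compute A + A by enumerating all 16 pairs.
A + A = {-10, -9, -8, -4, -3, 0, 1, 2, 6, 10}, so |A + A| = 10.
K = |A + A| / |A| = 10/4 = 5/2 ≈ 2.5000.
Reference: AP of size 4 gives K = 7/4 ≈ 1.7500; a fully generic set of size 4 gives K ≈ 2.5000.

|A| = 4, |A + A| = 10, K = 10/4 = 5/2.


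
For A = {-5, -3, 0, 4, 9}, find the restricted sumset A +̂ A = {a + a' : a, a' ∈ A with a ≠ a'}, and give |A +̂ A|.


Restricted sumset: A +̂ A = {a + a' : a ∈ A, a' ∈ A, a ≠ a'}.
Equivalently, take A + A and drop any sum 2a that is achievable ONLY as a + a for a ∈ A (i.e. sums representable only with equal summands).
Enumerate pairs (a, a') with a < a' (symmetric, so each unordered pair gives one sum; this covers all a ≠ a'):
  -5 + -3 = -8
  -5 + 0 = -5
  -5 + 4 = -1
  -5 + 9 = 4
  -3 + 0 = -3
  -3 + 4 = 1
  -3 + 9 = 6
  0 + 4 = 4
  0 + 9 = 9
  4 + 9 = 13
Collected distinct sums: {-8, -5, -3, -1, 1, 4, 6, 9, 13}
|A +̂ A| = 9
(Reference bound: |A +̂ A| ≥ 2|A| - 3 for |A| ≥ 2, with |A| = 5 giving ≥ 7.)

|A +̂ A| = 9


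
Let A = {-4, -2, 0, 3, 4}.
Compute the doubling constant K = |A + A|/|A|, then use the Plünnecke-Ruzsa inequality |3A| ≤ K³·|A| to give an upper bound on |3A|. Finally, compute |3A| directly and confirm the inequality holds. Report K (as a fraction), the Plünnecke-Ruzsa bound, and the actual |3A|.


|A| = 5.
Step 1: Compute A + A by enumerating all 25 pairs.
A + A = {-8, -6, -4, -2, -1, 0, 1, 2, 3, 4, 6, 7, 8}, so |A + A| = 13.
Step 2: Doubling constant K = |A + A|/|A| = 13/5 = 13/5 ≈ 2.6000.
Step 3: Plünnecke-Ruzsa gives |3A| ≤ K³·|A| = (2.6000)³ · 5 ≈ 87.8800.
Step 4: Compute 3A = A + A + A directly by enumerating all triples (a,b,c) ∈ A³; |3A| = 22.
Step 5: Check 22 ≤ 87.8800? Yes ✓.

K = 13/5, Plünnecke-Ruzsa bound K³|A| ≈ 87.8800, |3A| = 22, inequality holds.


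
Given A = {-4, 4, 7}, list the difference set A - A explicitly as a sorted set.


A - A = {a - a' : a, a' ∈ A}.
Compute a - a' for each ordered pair (a, a'):
a = -4: -4--4=0, -4-4=-8, -4-7=-11
a = 4: 4--4=8, 4-4=0, 4-7=-3
a = 7: 7--4=11, 7-4=3, 7-7=0
Collecting distinct values (and noting 0 appears from a-a):
A - A = {-11, -8, -3, 0, 3, 8, 11}
|A - A| = 7

A - A = {-11, -8, -3, 0, 3, 8, 11}


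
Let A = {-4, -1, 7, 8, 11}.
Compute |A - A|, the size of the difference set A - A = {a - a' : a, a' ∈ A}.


A - A = {a - a' : a, a' ∈ A}; |A| = 5.
Bounds: 2|A|-1 ≤ |A - A| ≤ |A|² - |A| + 1, i.e. 9 ≤ |A - A| ≤ 21.
Note: 0 ∈ A - A always (from a - a). The set is symmetric: if d ∈ A - A then -d ∈ A - A.
Enumerate nonzero differences d = a - a' with a > a' (then include -d):
Positive differences: {1, 3, 4, 8, 9, 11, 12, 15}
Full difference set: {0} ∪ (positive diffs) ∪ (negative diffs).
|A - A| = 1 + 2·8 = 17 (matches direct enumeration: 17).

|A - A| = 17


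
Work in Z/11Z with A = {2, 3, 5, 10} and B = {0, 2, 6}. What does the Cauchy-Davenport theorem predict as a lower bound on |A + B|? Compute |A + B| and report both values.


Cauchy-Davenport: |A + B| ≥ min(p, |A| + |B| - 1) for A, B nonempty in Z/pZ.
|A| = 4, |B| = 3, p = 11.
CD lower bound = min(11, 4 + 3 - 1) = min(11, 6) = 6.
Compute A + B mod 11 directly:
a = 2: 2+0=2, 2+2=4, 2+6=8
a = 3: 3+0=3, 3+2=5, 3+6=9
a = 5: 5+0=5, 5+2=7, 5+6=0
a = 10: 10+0=10, 10+2=1, 10+6=5
A + B = {0, 1, 2, 3, 4, 5, 7, 8, 9, 10}, so |A + B| = 10.
Verify: 10 ≥ 6? Yes ✓.

CD lower bound = 6, actual |A + B| = 10.


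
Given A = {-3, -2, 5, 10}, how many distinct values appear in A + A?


A + A = {a + a' : a, a' ∈ A}; |A| = 4.
General bounds: 2|A| - 1 ≤ |A + A| ≤ |A|(|A|+1)/2, i.e. 7 ≤ |A + A| ≤ 10.
Lower bound 2|A|-1 is attained iff A is an arithmetic progression.
Enumerate sums a + a' for a ≤ a' (symmetric, so this suffices):
a = -3: -3+-3=-6, -3+-2=-5, -3+5=2, -3+10=7
a = -2: -2+-2=-4, -2+5=3, -2+10=8
a = 5: 5+5=10, 5+10=15
a = 10: 10+10=20
Distinct sums: {-6, -5, -4, 2, 3, 7, 8, 10, 15, 20}
|A + A| = 10

|A + A| = 10


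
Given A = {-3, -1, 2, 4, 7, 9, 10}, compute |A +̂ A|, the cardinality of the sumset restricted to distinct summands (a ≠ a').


Restricted sumset: A +̂ A = {a + a' : a ∈ A, a' ∈ A, a ≠ a'}.
Equivalently, take A + A and drop any sum 2a that is achievable ONLY as a + a for a ∈ A (i.e. sums representable only with equal summands).
Enumerate pairs (a, a') with a < a' (symmetric, so each unordered pair gives one sum; this covers all a ≠ a'):
  -3 + -1 = -4
  -3 + 2 = -1
  -3 + 4 = 1
  -3 + 7 = 4
  -3 + 9 = 6
  -3 + 10 = 7
  -1 + 2 = 1
  -1 + 4 = 3
  -1 + 7 = 6
  -1 + 9 = 8
  -1 + 10 = 9
  2 + 4 = 6
  2 + 7 = 9
  2 + 9 = 11
  2 + 10 = 12
  4 + 7 = 11
  4 + 9 = 13
  4 + 10 = 14
  7 + 9 = 16
  7 + 10 = 17
  9 + 10 = 19
Collected distinct sums: {-4, -1, 1, 3, 4, 6, 7, 8, 9, 11, 12, 13, 14, 16, 17, 19}
|A +̂ A| = 16
(Reference bound: |A +̂ A| ≥ 2|A| - 3 for |A| ≥ 2, with |A| = 7 giving ≥ 11.)

|A +̂ A| = 16
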